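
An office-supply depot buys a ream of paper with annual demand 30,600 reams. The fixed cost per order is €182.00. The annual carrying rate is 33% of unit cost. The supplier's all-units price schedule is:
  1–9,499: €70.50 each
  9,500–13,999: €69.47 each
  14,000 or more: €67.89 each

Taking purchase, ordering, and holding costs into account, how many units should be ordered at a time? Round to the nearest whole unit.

Holding cost per unit per year at price C is H = 0.33·C.
Evaluate total cost at each tier's feasible EOQ or, if the EOQ is below the tier, at the tier's minimum quantity.
EOQ at €70.50 = 691.9 (feasible in tier 1): TC = 30,600×€70.50 + (30,600/691.9)×182 + (691.9/2)×0.33×€70.50 = €2,173,397.67.
EOQ at €69.47 = 697.0 < 9500, so use break Q=9500: TC = 30,600×€69.47 + (30,600/9500.0)×182 + (9500.0/2)×0.33×€69.47 = €2,235,262.46.
EOQ at €67.89 = 705.1 < 14000, so use break Q=14000: TC = 30,600×€67.89 + (30,600/14000.0)×182 + (14000.0/2)×0.33×€67.89 = €2,234,657.70.
Lowest total cost is €2,173,397.67 at Q = 691.9.

Q* ≈ 692 reams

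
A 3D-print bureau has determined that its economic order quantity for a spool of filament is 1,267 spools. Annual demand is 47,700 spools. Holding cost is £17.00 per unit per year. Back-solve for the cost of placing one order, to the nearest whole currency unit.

The basic EOQ model gives Q* = √(2DS/H); rearrange for the unknown.
From Q* = √(2DS/H): S = Q*²H / (2D) = 1,267² × 17 / (2 × 47,700) = 286.0578.

S ≈ £286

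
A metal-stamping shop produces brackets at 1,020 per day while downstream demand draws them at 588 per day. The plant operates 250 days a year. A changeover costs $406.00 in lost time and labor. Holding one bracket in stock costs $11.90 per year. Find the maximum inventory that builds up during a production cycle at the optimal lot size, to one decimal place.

I_max ≈ 2,061.1 brackets

Annual demand D = 588 × 250 = 147,000.
Production build-up factor (1 − d/p) = 1 − 588/1,020 = 0.4235.
Q* = √(2DS / (H(1 − d/p))) = √(2 × 147,000 × 406 / (11.9 × 0.4235)).
= √(119,364,000 / 5.04) ≈ 4866.553.
Maximum inventory = Q*(1 − d/p) = 4866.553 × 0.4235 ≈ 2061.128.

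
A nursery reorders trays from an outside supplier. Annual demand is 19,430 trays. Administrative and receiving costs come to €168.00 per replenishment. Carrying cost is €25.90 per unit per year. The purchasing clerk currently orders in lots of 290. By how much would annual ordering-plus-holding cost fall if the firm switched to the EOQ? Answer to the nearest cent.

Extra cost ≈ €2,008.13 per year

EOQ = √(2DS/H) = √(2 × 19,430 × 168 / 25.9) ≈ 502.06.
Cost at Q* = (D/Q*)S + (Q*/2)H = √(2DSH) ≈ €13,003.37.
Cost at Q = 290: (19,430/290)×168 + (290/2)×25.9 = €11,256.00 + €3,755.50 = €15,011.50.
Excess = €15,011.50 − €13,003.37 = €2,008.13.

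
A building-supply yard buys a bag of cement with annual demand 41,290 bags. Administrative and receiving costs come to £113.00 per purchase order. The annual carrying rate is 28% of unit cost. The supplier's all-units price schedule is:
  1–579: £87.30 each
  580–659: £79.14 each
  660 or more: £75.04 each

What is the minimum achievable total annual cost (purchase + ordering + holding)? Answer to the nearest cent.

TC* ≈ £3,112,403.99

Holding cost per unit per year at price C is H = 0.28·C.
Evaluate total cost at each tier's feasible EOQ or, if the EOQ is below the tier, at the tier's minimum quantity.
Tier 1 (£87.30): EOQ = 617.9 exceeds tier's upper bound 579, so this tier is dominated.
EOQ at £79.14 = 648.9 (feasible in tier 2): TC = 41,290×£79.14 + (41,290/648.9)×113 + (648.9/2)×0.28×£79.14 = £3,282,070.43.
EOQ at £75.04 = 666.4 (feasible in tier 3): TC = 41,290×£75.04 + (41,290/666.4)×113 + (666.4/2)×0.28×£75.04 = £3,112,403.99.
Lowest total cost among the candidates is at Q = 666.4.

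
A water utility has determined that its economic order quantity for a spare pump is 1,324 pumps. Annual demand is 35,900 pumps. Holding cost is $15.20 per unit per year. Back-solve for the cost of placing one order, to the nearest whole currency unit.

S ≈ $371

The basic EOQ model gives Q* = √(2DS/H); rearrange for the unknown.
From Q* = √(2DS/H): S = Q*²H / (2D) = 1,324² × 15.2 / (2 × 35,900) = 371.1036.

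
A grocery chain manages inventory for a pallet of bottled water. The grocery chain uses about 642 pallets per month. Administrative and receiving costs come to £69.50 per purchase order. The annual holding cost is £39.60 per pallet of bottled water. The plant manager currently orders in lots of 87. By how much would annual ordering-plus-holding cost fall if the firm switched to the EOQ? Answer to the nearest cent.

Annual demand D = 642 × 12 = 7,704.
EOQ = √(2DS/H) = √(2 × 7,704 × 69.5 / 39.6) ≈ 164.44.
Cost at Q* = (D/Q*)S + (Q*/2)H = √(2DSH) ≈ £6,511.98.
Cost at Q = 87: (7,704/87)×69.5 + (87/2)×39.6 = £6,154.34 + £1,722.60 = £7,876.94.
Excess = £7,876.94 − £6,511.98 = £1,364.96.

Extra cost ≈ £1,364.96 per year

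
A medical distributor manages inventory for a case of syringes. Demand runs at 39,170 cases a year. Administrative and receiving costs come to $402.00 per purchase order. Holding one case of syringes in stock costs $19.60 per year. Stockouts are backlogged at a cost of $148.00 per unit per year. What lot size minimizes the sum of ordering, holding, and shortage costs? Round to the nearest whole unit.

With planned backorders, Q* = √(2DS/H) · √((H+B)/B).
√(2DS/H) = √(2 × 39,170 × 402 / 19.6) = 1267.584.
√((H+B)/B) = √((19.6+148)/148) = 1.0642.
Q* ≈ 1348.910.

Q* ≈ 1,349 cases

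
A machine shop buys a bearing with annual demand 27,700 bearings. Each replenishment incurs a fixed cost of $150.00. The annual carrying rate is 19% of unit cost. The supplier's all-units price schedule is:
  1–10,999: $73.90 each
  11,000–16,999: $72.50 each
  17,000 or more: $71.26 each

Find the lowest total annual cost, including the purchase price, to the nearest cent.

Holding cost per unit per year at price C is H = 0.19·C.
Candidates are each tier's EOQ (if it falls in that tier) and each price-break quantity.
EOQ at $73.90 = 769.3 (feasible in tier 1): TC = 27,700×$73.90 + (27,700/769.3)×150 + (769.3/2)×0.19×$73.90 = $2,057,831.88.
EOQ at $72.50 = 776.7 < 11000, so use break Q=11000: TC = 27,700×$72.50 + (27,700/11000.0)×150 + (11000.0/2)×0.19×$72.50 = $2,084,390.23.
EOQ at $71.26 = 783.4 < 17000, so use break Q=17000: TC = 27,700×$71.26 + (27,700/17000.0)×150 + (17000.0/2)×0.19×$71.26 = $2,089,231.31.
Lowest total cost among the candidates is at Q = 769.3.

TC* ≈ $2,057,831.88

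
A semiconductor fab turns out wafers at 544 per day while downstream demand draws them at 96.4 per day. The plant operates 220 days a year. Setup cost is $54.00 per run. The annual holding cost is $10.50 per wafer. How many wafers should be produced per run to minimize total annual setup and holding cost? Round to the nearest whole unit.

Q* ≈ 515 wafers

Annual demand D = 96.4 × 220 = 21,208.
Production build-up factor (1 − d/p) = 1 − 96.4/544 = 0.8228.
Q* = √(2DS / (H(1 − d/p))) = √(2 × 21,208 × 54 / (10.5 × 0.8228)).
= √(2,290,464 / 8.6393) ≈ 514.898.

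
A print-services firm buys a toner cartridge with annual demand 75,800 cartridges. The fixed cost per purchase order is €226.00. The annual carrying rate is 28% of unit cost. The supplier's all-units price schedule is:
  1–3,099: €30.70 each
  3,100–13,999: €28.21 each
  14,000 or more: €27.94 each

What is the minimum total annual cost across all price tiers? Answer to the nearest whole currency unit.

Holding cost per unit per year at price C is H = 0.28·C.
Evaluate total cost at each tier's feasible EOQ or, if the EOQ is below the tier, at the tier's minimum quantity.
EOQ at €30.70 = 1996.4 (feasible in tier 1): TC = 75,800×€30.70 + (75,800/1996.4)×226 + (1996.4/2)×0.28×€30.70 = €2,344,221.37.
EOQ at €28.21 = 2082.7 < 3100, so use break Q=3100: TC = 75,800×€28.21 + (75,800/3100.0)×226 + (3100.0/2)×0.28×€28.21 = €2,156,087.20.
EOQ at €27.94 = 2092.7 < 14000, so use break Q=14000: TC = 75,800×€27.94 + (75,800/14000.0)×226 + (14000.0/2)×0.28×€27.94 = €2,173,838.03.
Lowest total cost among the candidates is at Q = 3100.0.

TC* ≈ €2,156,087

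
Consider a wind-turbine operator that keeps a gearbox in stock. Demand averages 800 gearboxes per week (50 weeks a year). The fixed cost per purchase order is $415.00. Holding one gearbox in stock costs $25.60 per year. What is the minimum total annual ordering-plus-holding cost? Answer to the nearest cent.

Annual demand D = 800 × 50 = 40,000.
Q* = √(2DS/H) = √(2 × 40,000 × 415 / 25.6) ≈ 1138.80.
At Q*, ordering cost (D/Q*)S equals holding cost (Q*/2)H, each = √(DSH/2).
Minimum total = √(2DSH) = √(2 × 40,000 × 415 × 25.6) ≈ 29153.387.

TC* ≈ $29,153.39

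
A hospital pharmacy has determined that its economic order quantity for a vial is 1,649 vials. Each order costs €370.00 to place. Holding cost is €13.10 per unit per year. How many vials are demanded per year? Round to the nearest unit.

Invert the EOQ relation Q*² = 2DS/H.
From Q* = √(2DS/H): D = Q*²H / (2S) = 1,649² × 13.1 / (2 × 370) = 48137.207.

D ≈ 48,137 vials per year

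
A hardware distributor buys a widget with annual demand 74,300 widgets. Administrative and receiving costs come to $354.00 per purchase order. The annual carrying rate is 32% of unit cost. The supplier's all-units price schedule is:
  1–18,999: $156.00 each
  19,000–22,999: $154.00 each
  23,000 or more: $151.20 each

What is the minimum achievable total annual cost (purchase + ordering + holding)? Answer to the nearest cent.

Holding cost per unit per year at price C is H = 0.32·C.
Evaluate total cost at each tier's feasible EOQ or, if the EOQ is below the tier, at the tier's minimum quantity.
EOQ at $156.00 = 1026.5 (feasible in tier 1): TC = 74,300×$156.00 + (74,300/1026.5)×354 + (1026.5/2)×0.32×$156.00 = $11,642,044.63.
EOQ at $154.00 = 1033.2 < 19000, so use break Q=19000: TC = 74,300×$154.00 + (74,300/19000.0)×354 + (19000.0/2)×0.32×$154.00 = $11,911,744.33.
EOQ at $151.20 = 1042.7 < 23000, so use break Q=23000: TC = 74,300×$151.20 + (74,300/23000.0)×354 + (23000.0/2)×0.32×$151.20 = $11,791,719.57.
Lowest total cost among the candidates is at Q = 1026.5.

TC* ≈ $11,642,044.63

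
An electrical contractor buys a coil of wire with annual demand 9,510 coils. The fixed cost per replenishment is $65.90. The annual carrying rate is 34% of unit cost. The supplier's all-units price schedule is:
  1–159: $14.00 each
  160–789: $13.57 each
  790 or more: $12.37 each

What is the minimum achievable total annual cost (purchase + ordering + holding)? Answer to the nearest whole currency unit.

TC* ≈ $120,093

Holding cost per unit per year at price C is H = 0.34·C.
Candidates are each tier's EOQ (if it falls in that tier) and each price-break quantity.
Tier 1 ($14.00): EOQ = 513.2 exceeds tier's upper bound 159, so this tier is dominated.
EOQ at $13.57 = 521.2 (feasible in tier 2): TC = 9,510×$13.57 + (9,510/521.2)×65.9 + (521.2/2)×0.34×$13.57 = $131,455.49.
EOQ at $12.37 = 545.9 < 790, so use break Q=790: TC = 9,510×$12.37 + (9,510/790.0)×65.9 + (790.0/2)×0.34×$12.37 = $120,093.29.
Lowest total cost among the candidates is at Q = 790.0.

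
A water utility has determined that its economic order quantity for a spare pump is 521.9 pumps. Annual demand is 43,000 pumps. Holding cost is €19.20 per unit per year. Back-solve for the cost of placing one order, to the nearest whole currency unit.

Invert the EOQ relation Q*² = 2DS/H.
From Q* = √(2DS/H): S = Q*²H / (2D) = 521.9² × 19.2 / (2 × 43,000) = 60.8103.

S ≈ €61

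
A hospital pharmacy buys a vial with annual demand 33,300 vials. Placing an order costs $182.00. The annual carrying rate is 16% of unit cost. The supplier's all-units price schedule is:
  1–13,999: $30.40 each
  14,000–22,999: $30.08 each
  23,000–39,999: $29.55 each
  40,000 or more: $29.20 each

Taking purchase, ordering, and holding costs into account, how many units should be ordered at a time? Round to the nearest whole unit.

Holding cost per unit per year at price C is H = 0.16·C.
Candidates are each tier's EOQ (if it falls in that tier) and each price-break quantity.
EOQ at $30.40 = 1578.6 (feasible in tier 1): TC = 33,300×$30.40 + (33,300/1578.6)×182 + (1578.6/2)×0.16×$30.40 = $1,019,998.38.
EOQ at $30.08 = 1587.0 < 14000, so use break Q=14000: TC = 33,300×$30.08 + (33,300/14000.0)×182 + (14000.0/2)×0.16×$30.08 = $1,035,786.50.
EOQ at $29.55 = 1601.2 < 23000, so use break Q=23000: TC = 33,300×$29.55 + (33,300/23000.0)×182 + (23000.0/2)×0.16×$29.55 = $1,038,650.50.
EOQ at $29.20 = 1610.7 < 40000, so use break Q=40000: TC = 33,300×$29.20 + (33,300/40000.0)×182 + (40000.0/2)×0.16×$29.20 = $1,065,951.52.
Lowest total cost is $1,019,998.38 at Q = 1578.6.

Q* ≈ 1,579 vials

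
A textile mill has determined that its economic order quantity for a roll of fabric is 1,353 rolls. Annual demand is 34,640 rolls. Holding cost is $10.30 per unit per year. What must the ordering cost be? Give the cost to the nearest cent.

S ≈ $272.16

The basic EOQ model gives Q* = √(2DS/H); rearrange for the unknown.
From Q* = √(2DS/H): S = Q*²H / (2D) = 1,353² × 10.3 / (2 × 34,640) = 272.1604.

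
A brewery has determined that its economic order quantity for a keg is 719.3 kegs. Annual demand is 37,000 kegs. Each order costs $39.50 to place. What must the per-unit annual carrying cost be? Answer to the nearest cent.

H ≈ $5.65

Squaring Q* = √(2DS/H) gives Q*² = 2DS/H.
From Q* = √(2DS/H): H = 2DS / Q*² = 2 × 37,000 × 39.5 / 719.3² = 5.6495.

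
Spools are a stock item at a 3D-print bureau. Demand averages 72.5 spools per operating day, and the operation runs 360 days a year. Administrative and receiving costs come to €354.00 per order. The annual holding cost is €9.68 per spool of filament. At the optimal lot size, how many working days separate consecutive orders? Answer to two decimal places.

T ≈ 19.06 days

Annual demand D = 72.5 × 360 = 26,100.
The optimal lot size = √(2DS/H) = √(2 × 26,100 × 354 / 9.68) ≈ 1381.65.
Cycle time = Q*/D × 360 = 1381.65 / 26,100 × 360 ≈ 19.057 days.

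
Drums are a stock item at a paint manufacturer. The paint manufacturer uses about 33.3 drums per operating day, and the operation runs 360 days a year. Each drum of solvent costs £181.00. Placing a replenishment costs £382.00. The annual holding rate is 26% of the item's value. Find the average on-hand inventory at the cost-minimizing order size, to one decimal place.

Average inventory ≈ 220.6 drums

Annual demand D = 33.3 × 360 = 11,988.
Holding cost H = 0.26 × £181.00 = £47.0600 per unit per year.
The optimal lot size = √(2DS/H) = √(2 × 11,988 × 382 / 47.06) ≈ 441.16.
Average inventory = Q*/2 ≈ 441.16 / 2 = 220.579.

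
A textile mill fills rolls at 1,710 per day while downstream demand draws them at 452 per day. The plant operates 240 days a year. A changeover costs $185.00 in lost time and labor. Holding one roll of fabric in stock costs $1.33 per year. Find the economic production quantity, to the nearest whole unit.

Annual demand D = 452 × 240 = 108,480.
Production build-up factor (1 − d/p) = 1 − 452/1,710 = 0.7357.
Q* = √(2DS / (H(1 − d/p))) = √(2 × 108,480 × 185 / (1.33 × 0.7357)).
= √(40,137,600 / 0.9784) ≈ 6404.830.

Q* ≈ 6,405 rolls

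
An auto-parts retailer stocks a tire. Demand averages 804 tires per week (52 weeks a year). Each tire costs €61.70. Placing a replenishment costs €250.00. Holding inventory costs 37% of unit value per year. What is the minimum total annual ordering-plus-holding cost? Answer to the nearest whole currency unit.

TC* ≈ €21,845

Annual demand D = 804 × 52 = 41,808.
Holding cost H = 0.37 × €61.70 = €22.8290 per unit per year.
Q* = √(2DS/H) = √(2 × 41,808 × 250 / 22.829) ≈ 956.91.
At Q*, ordering cost (D/Q*)S equals holding cost (Q*/2)H, each = √(DSH/2).
Minimum total = √(2DSH) = √(2 × 41,808 × 250 × 22.829) ≈ 21845.306.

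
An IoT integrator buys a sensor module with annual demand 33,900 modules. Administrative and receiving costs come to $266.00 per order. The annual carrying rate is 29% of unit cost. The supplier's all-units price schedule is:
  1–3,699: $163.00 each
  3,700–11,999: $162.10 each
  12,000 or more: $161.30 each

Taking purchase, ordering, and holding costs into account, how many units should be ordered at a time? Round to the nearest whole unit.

Holding cost per unit per year at price C is H = 0.29·C.
Evaluate total cost at each tier's feasible EOQ or, if the EOQ is below the tier, at the tier's minimum quantity.
EOQ at $163.00 = 617.7 (feasible in tier 1): TC = 33,900×$163.00 + (33,900/617.7)×266 + (617.7/2)×0.29×$163.00 = $5,554,897.69.
EOQ at $162.10 = 619.4 < 3700, so use break Q=3700: TC = 33,900×$162.10 + (33,900/3700.0)×266 + (3700.0/2)×0.29×$162.10 = $5,584,593.79.
EOQ at $161.30 = 620.9 < 12000, so use break Q=12000: TC = 33,900×$161.30 + (33,900/12000.0)×266 + (12000.0/2)×0.29×$161.30 = $5,749,483.45.
Lowest total cost is $5,554,897.69 at Q = 617.7.

Q* ≈ 618 modules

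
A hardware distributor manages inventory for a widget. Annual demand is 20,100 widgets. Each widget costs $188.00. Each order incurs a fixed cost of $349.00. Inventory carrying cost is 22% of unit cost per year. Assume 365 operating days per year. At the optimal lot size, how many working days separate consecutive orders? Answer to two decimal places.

T ≈ 10.58 days

Holding cost H = 0.22 × $188.00 = $41.3600 per unit per year.
The optimal lot size = √(2DS/H) = √(2 × 20,100 × 349 / 41.36) ≈ 582.42.
Cycle time = Q*/D × 365 = 582.42 / 20,100 × 365 ≈ 10.576 days.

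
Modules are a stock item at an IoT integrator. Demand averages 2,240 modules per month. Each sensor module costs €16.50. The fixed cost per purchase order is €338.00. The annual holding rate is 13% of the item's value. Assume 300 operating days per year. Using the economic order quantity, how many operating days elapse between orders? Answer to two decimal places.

T ≈ 32.48 days

Annual demand D = 2,240 × 12 = 26,880.
Holding cost H = 0.13 × €16.50 = €2.1450 per unit per year.
EOQ = √(2DS/H) = √(2 × 26,880 × 338 / 2.145) ≈ 2910.55.
Cycle time = Q*/D × 300 = 2910.55 / 26,880 × 300 ≈ 32.484 days.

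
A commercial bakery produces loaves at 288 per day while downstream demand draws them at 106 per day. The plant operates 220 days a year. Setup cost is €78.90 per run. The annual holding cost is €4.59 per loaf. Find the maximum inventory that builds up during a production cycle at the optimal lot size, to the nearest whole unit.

Annual demand D = 106 × 220 = 23,320.
Production build-up factor (1 − d/p) = 1 − 106/288 = 0.6319.
Q* = √(2DS / (H(1 − d/p))) = √(2 × 23,320 × 78.9 / (4.59 × 0.6319)).
= √(3,679,896 / 2.9006) ≈ 1126.346.
Maximum inventory = Q*(1 − d/p) = 1126.346 × 0.6319 ≈ 711.788.

I_max ≈ 712 loaves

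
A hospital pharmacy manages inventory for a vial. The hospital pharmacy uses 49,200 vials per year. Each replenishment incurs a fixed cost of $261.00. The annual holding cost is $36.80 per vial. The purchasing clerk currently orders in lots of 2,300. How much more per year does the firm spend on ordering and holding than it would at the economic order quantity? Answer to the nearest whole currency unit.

Extra cost ≈ $17,160 per year

EOQ = √(2DS/H) = √(2 × 49,200 × 261 / 36.8) ≈ 835.40.
Cost at Q* = (D/Q*)S + (Q*/2)H = √(2DSH) ≈ $30,742.68.
Cost at Q = 2,300: (49,200/2,300)×261 + (2,300/2)×36.8 = $5,583.13 + $42,320.00 = $47,903.13.
Excess = $47,903.13 − $30,742.68 = $17,160.45.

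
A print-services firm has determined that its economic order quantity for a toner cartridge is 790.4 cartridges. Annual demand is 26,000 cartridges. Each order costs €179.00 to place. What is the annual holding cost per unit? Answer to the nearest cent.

H ≈ €14.90

Invert the EOQ relation Q*² = 2DS/H.
From Q* = √(2DS/H): H = 2DS / Q*² = 2 × 26,000 × 179 / 790.4² = 14.8992.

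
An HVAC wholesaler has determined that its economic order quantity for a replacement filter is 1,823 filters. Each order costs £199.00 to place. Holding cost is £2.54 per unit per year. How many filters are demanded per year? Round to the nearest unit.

Squaring Q* = √(2DS/H) gives Q*² = 2DS/H.
From Q* = √(2DS/H): D = Q*²H / (2S) = 1,823² × 2.54 / (2 × 199) = 21209.185.

D ≈ 21,209 filters per year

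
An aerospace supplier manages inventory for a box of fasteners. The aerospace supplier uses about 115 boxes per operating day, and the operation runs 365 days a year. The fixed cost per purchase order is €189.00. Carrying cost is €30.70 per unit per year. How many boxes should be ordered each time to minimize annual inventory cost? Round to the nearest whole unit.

Annual demand D = 115 × 365 = 41,975.
EOQ = √(2DS / H) = √(2 × 41,975 × 189 / 30.7).
= √(15,866,550 / 30.7) = √516,825.7329 ≈ 718.906.

Q* ≈ 719 boxes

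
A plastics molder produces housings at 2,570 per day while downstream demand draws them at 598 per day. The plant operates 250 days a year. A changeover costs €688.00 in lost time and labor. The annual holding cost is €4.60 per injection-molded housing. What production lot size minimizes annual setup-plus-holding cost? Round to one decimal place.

Annual demand D = 598 × 250 = 149,500.
Production build-up factor (1 − d/p) = 1 − 598/2,570 = 0.7673.
Q* = √(2DS / (H(1 − d/p))) = √(2 × 149,500 × 688 / (4.6 × 0.7673)).
= √(205,712,000 / 3.5296) ≈ 7634.208.

Q* ≈ 7,634.2 housings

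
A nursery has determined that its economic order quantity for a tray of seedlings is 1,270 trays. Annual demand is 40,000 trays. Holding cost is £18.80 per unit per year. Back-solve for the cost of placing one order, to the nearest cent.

Squaring Q* = √(2DS/H) gives Q*² = 2DS/H.
From Q* = √(2DS/H): S = Q*²H / (2D) = 1,270² × 18.8 / (2 × 40,000) = 379.0315.

S ≈ £379.03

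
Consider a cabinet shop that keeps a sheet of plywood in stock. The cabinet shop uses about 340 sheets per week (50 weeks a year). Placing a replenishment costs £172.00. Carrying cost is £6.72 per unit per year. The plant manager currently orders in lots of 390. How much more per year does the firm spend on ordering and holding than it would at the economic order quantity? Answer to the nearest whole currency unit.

Extra cost ≈ £2,539 per year

Annual demand D = 340 × 50 = 17,000.
EOQ = √(2DS/H) = √(2 × 17,000 × 172 / 6.72) ≈ 932.87.
Cost at Q* = (D/Q*)S + (Q*/2)H = √(2DSH) ≈ £6,268.86.
Cost at Q = 390: (17,000/390)×172 + (390/2)×6.72 = £7,497.44 + £1,310.40 = £8,807.84.
Excess = £8,807.84 − £6,268.86 = £2,538.98.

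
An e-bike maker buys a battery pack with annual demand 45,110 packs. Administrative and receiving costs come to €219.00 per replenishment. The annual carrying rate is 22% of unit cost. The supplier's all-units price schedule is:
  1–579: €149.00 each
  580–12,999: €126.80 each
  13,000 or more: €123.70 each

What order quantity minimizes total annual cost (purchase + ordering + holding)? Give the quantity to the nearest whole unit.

Holding cost per unit per year at price C is H = 0.22·C.
Candidates are each tier's EOQ (if it falls in that tier) and each price-break quantity.
Tier 1 (€149.00): EOQ = 776.4 exceeds tier's upper bound 579, so this tier is dominated.
EOQ at €126.80 = 841.6 (feasible in tier 2): TC = 45,110×€126.80 + (45,110/841.6)×219 + (841.6/2)×0.22×€126.80 = €5,743,425.10.
EOQ at €123.70 = 852.1 < 13000, so use break Q=13000: TC = 45,110×€123.70 + (45,110/13000.0)×219 + (13000.0/2)×0.22×€123.70 = €5,757,757.93.
Lowest total cost is €5,743,425.10 at Q = 841.6.

Q* ≈ 842 packs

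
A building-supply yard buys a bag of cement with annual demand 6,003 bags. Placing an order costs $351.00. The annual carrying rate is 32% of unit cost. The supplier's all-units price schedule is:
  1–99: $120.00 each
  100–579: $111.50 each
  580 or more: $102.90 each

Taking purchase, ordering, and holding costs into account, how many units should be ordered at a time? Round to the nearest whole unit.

Q* ≈ 580 bags

Holding cost per unit per year at price C is H = 0.32·C.
For each price level, check whether its EOQ is feasible; otherwise the best quantity at that price is the breakpoint.
Tier 1 ($120.00): EOQ = 331.3 exceeds tier's upper bound 99, so this tier is dominated.
EOQ at $111.50 = 343.7 (feasible in tier 2): TC = 6,003×$111.50 + (6,003/343.7)×351 + (343.7/2)×0.32×$111.50 = $681,596.61.
EOQ at $102.90 = 357.7 < 580, so use break Q=580: TC = 6,003×$102.90 + (6,003/580.0)×351 + (580.0/2)×0.32×$102.90 = $630,890.67.
Lowest total cost is $630,890.67 at Q = 580.0.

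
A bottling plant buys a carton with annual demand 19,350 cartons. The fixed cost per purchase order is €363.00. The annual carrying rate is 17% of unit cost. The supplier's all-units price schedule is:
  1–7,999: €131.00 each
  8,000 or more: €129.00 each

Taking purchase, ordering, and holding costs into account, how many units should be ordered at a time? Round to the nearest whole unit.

Q* ≈ 794 cartons

Holding cost per unit per year at price C is H = 0.17·C.
Evaluate total cost at each tier's feasible EOQ or, if the EOQ is below the tier, at the tier's minimum quantity.
EOQ at €131.00 = 794.2 (feasible in tier 1): TC = 19,350×€131.00 + (19,350/794.2)×363 + (794.2/2)×0.17×€131.00 = €2,552,537.60.
EOQ at €129.00 = 800.4 < 8000, so use break Q=8000: TC = 19,350×€129.00 + (19,350/8000.0)×363 + (8000.0/2)×0.17×€129.00 = €2,584,748.01.
Lowest total cost is €2,552,537.60 at Q = 794.2.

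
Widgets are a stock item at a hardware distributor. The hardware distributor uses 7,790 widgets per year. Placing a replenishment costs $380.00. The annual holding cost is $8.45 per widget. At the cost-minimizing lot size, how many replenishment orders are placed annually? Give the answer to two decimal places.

N ≈ 9.31 orders per year

The optimal lot size = √(2DS/H) = √(2 × 7,790 × 380 / 8.45) ≈ 837.04.
Orders per year = D / Q* = 7,790 / 837.04 ≈ 9.307.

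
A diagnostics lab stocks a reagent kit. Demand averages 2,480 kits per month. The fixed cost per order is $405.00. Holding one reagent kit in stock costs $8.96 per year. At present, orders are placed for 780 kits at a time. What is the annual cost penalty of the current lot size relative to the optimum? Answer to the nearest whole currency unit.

Extra cost ≈ $4,250 per year

Annual demand D = 2,480 × 12 = 29,760.
EOQ = √(2DS/H) = √(2 × 29,760 × 405 / 8.96) ≈ 1640.23.
Cost at Q* = (D/Q*)S + (Q*/2)H = √(2DSH) ≈ $14,696.47.
Cost at Q = 780: (29,760/780)×405 + (780/2)×8.96 = $15,452.31 + $3,494.40 = $18,946.71.
Excess = $18,946.71 − $14,696.47 = $4,250.24.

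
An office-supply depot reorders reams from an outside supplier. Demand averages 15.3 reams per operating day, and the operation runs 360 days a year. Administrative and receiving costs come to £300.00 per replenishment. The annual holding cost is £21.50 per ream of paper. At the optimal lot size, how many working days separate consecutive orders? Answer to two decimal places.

T ≈ 25.62 days

Annual demand D = 15.3 × 360 = 5,508.
The optimal lot size = √(2DS/H) = √(2 × 5,508 × 300 / 21.5) ≈ 392.06.
Cycle time = Q*/D × 360 = 392.06 / 5,508 × 360 ≈ 25.625 days.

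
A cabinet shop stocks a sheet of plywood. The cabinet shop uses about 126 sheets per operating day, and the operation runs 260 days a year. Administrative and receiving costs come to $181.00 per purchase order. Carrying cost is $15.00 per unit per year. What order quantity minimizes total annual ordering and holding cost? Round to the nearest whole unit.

Q* ≈ 889 sheets

Annual demand D = 126 × 260 = 32,760.
EOQ = √(2DS / H) = √(2 × 32,760 × 181 / 15).
= √(11,859,120 / 15) = √790,608 ≈ 889.161.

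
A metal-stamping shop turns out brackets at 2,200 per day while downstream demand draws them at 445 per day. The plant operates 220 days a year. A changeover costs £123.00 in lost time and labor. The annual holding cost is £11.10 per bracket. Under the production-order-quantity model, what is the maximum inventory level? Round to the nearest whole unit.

I_max ≈ 1,316 brackets

Annual demand D = 445 × 220 = 97,900.
Production build-up factor (1 − d/p) = 1 − 445/2,200 = 0.7977.
Q* = √(2DS / (H(1 − d/p))) = √(2 × 97,900 × 123 / (11.1 × 0.7977)).
= √(24,083,400 / 8.8548) ≈ 1649.188.
Maximum inventory = Q*(1 − d/p) = 1649.188 × 0.7977 ≈ 1315.602.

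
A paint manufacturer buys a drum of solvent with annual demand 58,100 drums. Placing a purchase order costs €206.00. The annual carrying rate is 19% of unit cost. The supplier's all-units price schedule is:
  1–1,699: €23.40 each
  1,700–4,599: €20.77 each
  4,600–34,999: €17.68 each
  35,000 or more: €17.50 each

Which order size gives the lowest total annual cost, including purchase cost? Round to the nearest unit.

Q* ≈ 4,600 drums

Holding cost per unit per year at price C is H = 0.19·C.
For each price level, check whether its EOQ is feasible; otherwise the best quantity at that price is the breakpoint.
Tier 1 (€23.40): EOQ = 2320.3 exceeds tier's upper bound 1699, so this tier is dominated.
EOQ at €20.77 = 2462.9 (feasible in tier 2): TC = 58,100×€20.77 + (58,100/2462.9)×206 + (2462.9/2)×0.19×€20.77 = €1,216,456.23.
EOQ at €17.68 = 2669.4 < 4600, so use break Q=4600: TC = 58,100×€17.68 + (58,100/4600.0)×206 + (4600.0/2)×0.19×€17.68 = €1,037,536.03.
EOQ at €17.50 = 2683.1 < 35000, so use break Q=35000: TC = 58,100×€17.50 + (58,100/35000.0)×206 + (35000.0/2)×0.19×€17.50 = €1,075,279.46.
Lowest total cost is €1,037,536.03 at Q = 4600.0.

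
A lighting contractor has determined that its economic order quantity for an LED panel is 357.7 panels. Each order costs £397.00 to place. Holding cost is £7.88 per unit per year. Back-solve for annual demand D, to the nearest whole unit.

D ≈ 1,270 panels per year

Invert the EOQ relation Q*² = 2DS/H.
From Q* = √(2DS/H): D = Q*²H / (2S) = 357.7² × 7.88 / (2 × 397) = 1269.824.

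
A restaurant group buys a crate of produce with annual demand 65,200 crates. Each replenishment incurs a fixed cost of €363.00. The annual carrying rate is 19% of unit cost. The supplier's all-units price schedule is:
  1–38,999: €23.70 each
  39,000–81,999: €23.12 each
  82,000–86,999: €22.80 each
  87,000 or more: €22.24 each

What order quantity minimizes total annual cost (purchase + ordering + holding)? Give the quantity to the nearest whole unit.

Holding cost per unit per year at price C is H = 0.19·C.
Evaluate total cost at each tier's feasible EOQ or, if the EOQ is below the tier, at the tier's minimum quantity.
EOQ at €23.70 = 3242.2 (feasible in tier 1): TC = 65,200×€23.70 + (65,200/3242.2)×363 + (3242.2/2)×0.19×€23.70 = €1,559,839.67.
EOQ at €23.12 = 3282.6 < 39000, so use break Q=39000: TC = 65,200×€23.12 + (65,200/39000.0)×363 + (39000.0/2)×0.19×€23.12 = €1,593,690.46.
EOQ at €22.80 = 3305.6 < 82000, so use break Q=82000: TC = 65,200×€22.80 + (65,200/82000.0)×363 + (82000.0/2)×0.19×€22.80 = €1,664,460.63.
EOQ at €22.24 = 3346.9 < 87000, so use break Q=87000: TC = 65,200×€22.24 + (65,200/87000.0)×363 + (87000.0/2)×0.19×€22.24 = €1,634,133.64.
Lowest total cost is €1,559,839.67 at Q = 3242.2.

Q* ≈ 3,242 crates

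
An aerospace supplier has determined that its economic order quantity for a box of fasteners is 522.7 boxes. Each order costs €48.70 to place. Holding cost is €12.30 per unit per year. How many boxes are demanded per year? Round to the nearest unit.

D ≈ 34,503 boxes per year

Squaring Q* = √(2DS/H) gives Q*² = 2DS/H.
From Q* = √(2DS/H): D = Q*²H / (2S) = 522.7² × 12.3 / (2 × 48.7) = 34502.547.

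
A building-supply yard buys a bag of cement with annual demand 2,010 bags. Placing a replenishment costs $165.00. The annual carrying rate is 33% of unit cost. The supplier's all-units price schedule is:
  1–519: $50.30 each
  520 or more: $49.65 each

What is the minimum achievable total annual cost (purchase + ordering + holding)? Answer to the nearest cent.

TC* ≈ $104,421.15

Holding cost per unit per year at price C is H = 0.33·C.
Evaluate total cost at each tier's feasible EOQ or, if the EOQ is below the tier, at the tier's minimum quantity.
EOQ at $50.30 = 199.9 (feasible in tier 1): TC = 2,010×$50.30 + (2,010/199.9)×165 + (199.9/2)×0.33×$50.30 = $104,421.15.
EOQ at $49.65 = 201.2 < 520, so use break Q=520: TC = 2,010×$49.65 + (2,010/520.0)×165 + (520.0/2)×0.33×$49.65 = $104,694.26.
Lowest total cost among the candidates is at Q = 199.9.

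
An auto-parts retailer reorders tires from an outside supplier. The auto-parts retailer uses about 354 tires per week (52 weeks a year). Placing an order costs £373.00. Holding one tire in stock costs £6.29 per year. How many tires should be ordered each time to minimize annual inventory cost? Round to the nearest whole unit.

Annual demand D = 354 × 52 = 18,408.
EOQ = √(2DS / H) = √(2 × 18,408 × 373 / 6.29).
= √(13,732,368 / 6.29) = √2,183,206.3593 ≈ 1477.568.

Q* ≈ 1,478 tires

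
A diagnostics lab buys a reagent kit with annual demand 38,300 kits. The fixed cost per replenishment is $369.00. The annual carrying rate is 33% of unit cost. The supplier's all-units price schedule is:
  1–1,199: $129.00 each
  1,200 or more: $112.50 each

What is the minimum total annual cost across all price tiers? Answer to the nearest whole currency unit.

Holding cost per unit per year at price C is H = 0.33·C.
For each price level, check whether its EOQ is feasible; otherwise the best quantity at that price is the breakpoint.
EOQ at $129.00 = 814.8 (feasible in tier 1): TC = 38,300×$129.00 + (38,300/814.8)×369 + (814.8/2)×0.33×$129.00 = $4,975,388.01.
EOQ at $112.50 = 872.6 < 1200, so use break Q=1200: TC = 38,300×$112.50 + (38,300/1200.0)×369 + (1200.0/2)×0.33×$112.50 = $4,342,802.25.
Lowest total cost among the candidates is at Q = 1200.0.

TC* ≈ $4,342,802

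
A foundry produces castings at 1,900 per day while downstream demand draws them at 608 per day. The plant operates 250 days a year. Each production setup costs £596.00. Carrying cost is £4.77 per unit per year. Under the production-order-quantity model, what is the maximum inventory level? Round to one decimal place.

I_max ≈ 5,082.2 castings

Annual demand D = 608 × 250 = 152,000.
Production build-up factor (1 − d/p) = 1 − 608/1,900 = 0.6800.
Q* = √(2DS / (H(1 − d/p))) = √(2 × 152,000 × 596 / (4.77 × 0.6800)).
= √(181,184,000 / 3.2436) ≈ 7473.883.
Maximum inventory = Q*(1 − d/p) = 7473.883 × 0.6800 ≈ 5082.240.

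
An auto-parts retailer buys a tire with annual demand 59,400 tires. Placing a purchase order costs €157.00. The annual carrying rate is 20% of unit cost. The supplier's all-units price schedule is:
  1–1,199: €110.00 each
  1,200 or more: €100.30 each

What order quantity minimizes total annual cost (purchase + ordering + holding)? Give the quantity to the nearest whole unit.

Holding cost per unit per year at price C is H = 0.20·C.
For each price level, check whether its EOQ is feasible; otherwise the best quantity at that price is the breakpoint.
EOQ at €110.00 = 920.8 (feasible in tier 1): TC = 59,400×€110.00 + (59,400/920.8)×157 + (920.8/2)×0.20×€110.00 = €6,554,256.73.
EOQ at €100.30 = 964.3 < 1200, so use break Q=1200: TC = 59,400×€100.30 + (59,400/1200.0)×157 + (1200.0/2)×0.20×€100.30 = €5,977,627.50.
Lowest total cost is €5,977,627.50 at Q = 1200.0.

Q* ≈ 1,200 tires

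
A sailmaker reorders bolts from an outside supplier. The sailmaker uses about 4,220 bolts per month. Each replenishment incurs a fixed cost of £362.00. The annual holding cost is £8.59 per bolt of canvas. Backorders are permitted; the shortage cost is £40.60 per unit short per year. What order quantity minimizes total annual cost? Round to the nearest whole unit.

Annual demand D = 4,220 × 12 = 50,640.
With planned backorders, Q* = √(2DS/H) · √((H+B)/B).
√(2DS/H) = √(2 × 50,640 × 362 / 8.59) = 2065.949.
√((H+B)/B) = √((8.59+40.6)/40.6) = 1.1007.
Q* ≈ 2274.023.

Q* ≈ 2,274 bolts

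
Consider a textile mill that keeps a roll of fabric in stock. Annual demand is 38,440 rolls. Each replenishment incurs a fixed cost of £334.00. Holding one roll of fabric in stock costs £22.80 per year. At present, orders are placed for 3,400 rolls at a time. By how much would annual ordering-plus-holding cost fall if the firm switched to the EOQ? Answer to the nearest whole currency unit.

Extra cost ≈ £18,340 per year

EOQ = √(2DS/H) = √(2 × 38,440 × 334 / 22.8) ≈ 1061.24.
Cost at Q* = (D/Q*)S + (Q*/2)H = √(2DSH) ≈ £24,196.21.
Cost at Q = 3,400: (38,440/3,400)×334 + (3,400/2)×22.8 = £3,776.16 + £38,760.00 = £42,536.16.
Excess = £42,536.16 − £24,196.21 = £18,339.95.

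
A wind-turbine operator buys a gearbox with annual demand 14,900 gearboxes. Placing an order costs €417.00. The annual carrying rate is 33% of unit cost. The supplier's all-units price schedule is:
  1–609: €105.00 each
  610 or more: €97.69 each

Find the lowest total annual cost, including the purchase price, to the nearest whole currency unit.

TC* ≈ €1,475,596

Holding cost per unit per year at price C is H = 0.33·C.
For each price level, check whether its EOQ is feasible; otherwise the best quantity at that price is the breakpoint.
EOQ at €105.00 = 598.9 (feasible in tier 1): TC = 14,900×€105.00 + (14,900/598.9)×417 + (598.9/2)×0.33×€105.00 = €1,585,250.46.
EOQ at €97.69 = 620.9 (feasible in tier 2): TC = 14,900×€97.69 + (14,900/620.9)×417 + (620.9/2)×0.33×€97.69 = €1,475,596.12.
Lowest total cost among the candidates is at Q = 620.9.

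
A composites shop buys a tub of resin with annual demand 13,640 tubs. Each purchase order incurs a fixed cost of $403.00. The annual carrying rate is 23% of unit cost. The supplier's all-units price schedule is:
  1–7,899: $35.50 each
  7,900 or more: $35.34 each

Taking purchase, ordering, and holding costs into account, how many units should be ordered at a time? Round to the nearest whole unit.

Q* ≈ 1,160 tubs

Holding cost per unit per year at price C is H = 0.23·C.
Evaluate total cost at each tier's feasible EOQ or, if the EOQ is below the tier, at the tier's minimum quantity.
EOQ at $35.50 = 1160.4 (feasible in tier 1): TC = 13,640×$35.50 + (13,640/1160.4)×403 + (1160.4/2)×0.23×$35.50 = $493,694.42.
EOQ at $35.34 = 1163.0 < 7900, so use break Q=7900: TC = 13,640×$35.34 + (13,640/7900.0)×403 + (7900.0/2)×0.23×$35.34 = $514,839.80.
Lowest total cost is $493,694.42 at Q = 1160.4.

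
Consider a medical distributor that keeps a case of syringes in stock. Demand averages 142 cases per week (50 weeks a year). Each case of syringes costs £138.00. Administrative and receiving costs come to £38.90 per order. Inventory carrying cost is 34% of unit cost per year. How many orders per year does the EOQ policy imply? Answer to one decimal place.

N ≈ 65.4 orders per year

Annual demand D = 142 × 50 = 7,100.
Holding cost H = 0.34 × £138.00 = £46.9200 per unit per year.
Q* = √(2DS/H) = √(2 × 7,100 × 38.9 / 46.92) ≈ 108.50.
Orders per year = D / Q* = 7,100 / 108.50 ≈ 65.436.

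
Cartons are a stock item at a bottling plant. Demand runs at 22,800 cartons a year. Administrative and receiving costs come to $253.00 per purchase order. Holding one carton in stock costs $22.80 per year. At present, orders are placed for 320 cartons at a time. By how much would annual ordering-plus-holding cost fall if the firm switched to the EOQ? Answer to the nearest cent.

Extra cost ≈ $5,455.77 per year

EOQ = √(2DS/H) = √(2 × 22,800 × 253 / 22.8) ≈ 711.34.
Cost at Q* = (D/Q*)S + (Q*/2)H = √(2DSH) ≈ $16,218.48.
Cost at Q = 320: (22,800/320)×253 + (320/2)×22.8 = $18,026.25 + $3,648.00 = $21,674.25.
Excess = $21,674.25 − $16,218.48 = $5,455.77.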